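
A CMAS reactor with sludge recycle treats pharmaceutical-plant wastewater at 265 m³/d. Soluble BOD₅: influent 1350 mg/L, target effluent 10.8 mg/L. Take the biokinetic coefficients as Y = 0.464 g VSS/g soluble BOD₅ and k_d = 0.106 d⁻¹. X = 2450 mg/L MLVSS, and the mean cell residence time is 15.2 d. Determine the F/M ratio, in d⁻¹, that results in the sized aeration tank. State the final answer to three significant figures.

Steady-state biomass mass balance: V·X·(1 + k_d·θ_c) = Y·Q·(S₀ − S)·θ_c, so V = 0.464 × 265 × (1350 − 10.8) × 15.2 / [2450 × (1 + 0.106 × 15.2)] = 2.5×10^6 / 6397 = 391.2 m³.
F/M = applied load / biomass = Q·S₀/(V·X) = 265 × 1350 / (391.2 × 2450) = 0.3732 d⁻¹.

F/M ≈ 0.373 d⁻¹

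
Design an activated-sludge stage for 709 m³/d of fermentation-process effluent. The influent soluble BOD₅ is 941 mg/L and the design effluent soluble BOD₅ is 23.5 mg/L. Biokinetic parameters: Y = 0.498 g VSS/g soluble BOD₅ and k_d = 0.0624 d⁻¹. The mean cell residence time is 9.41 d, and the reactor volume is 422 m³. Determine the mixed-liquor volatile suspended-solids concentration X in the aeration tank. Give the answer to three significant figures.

X = Y·Q·ΔS·θ_c / [V·(1 + k_d θ_c)] = 0.498 × 709 × (941 − 23.5) × 9.41 / [422 × (1 + 0.0624 × 9.41)] = 4551 mg/L.

X ≈ 4550 mg/L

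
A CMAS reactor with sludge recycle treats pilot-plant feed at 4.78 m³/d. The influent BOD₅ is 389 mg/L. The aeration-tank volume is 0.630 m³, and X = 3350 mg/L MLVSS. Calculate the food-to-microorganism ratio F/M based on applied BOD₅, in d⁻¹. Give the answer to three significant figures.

F/M = Q·S₀ / (V·X) = 4.78 × 389 / (0.6300 × 3350) = 0.8810 g BOD₅·(g VSS·d)⁻¹.

F/M ≈ 0.881 d⁻¹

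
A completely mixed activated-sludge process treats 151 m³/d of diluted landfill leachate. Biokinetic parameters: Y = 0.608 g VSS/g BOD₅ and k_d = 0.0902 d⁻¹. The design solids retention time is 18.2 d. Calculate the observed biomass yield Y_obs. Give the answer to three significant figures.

Observed yield with endogenous decay: Y_obs = Y / (1 + k_d·θ_c) = 0.608 / (1 + 0.0902 × 18.2) = 0.608 / 2.642 = 0.2302 g VSS/g BOD₅.

Y_obs ≈ 0.230 g VSS/g BOD₅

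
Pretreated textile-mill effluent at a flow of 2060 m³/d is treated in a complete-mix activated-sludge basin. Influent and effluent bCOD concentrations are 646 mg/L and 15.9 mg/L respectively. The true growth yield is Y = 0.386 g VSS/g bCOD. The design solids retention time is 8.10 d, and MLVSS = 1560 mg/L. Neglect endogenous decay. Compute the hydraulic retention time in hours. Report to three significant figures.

τ ≈ 30.3 h

V·X = Y·Q·ΔS·θ_c gives V = 0.386 × 2060 × (646 − 15.9) × 8.10 / 1560 = 2602 m³.
τ = V/Q = 2602/2060 = 1.263 d, or 30.31 h.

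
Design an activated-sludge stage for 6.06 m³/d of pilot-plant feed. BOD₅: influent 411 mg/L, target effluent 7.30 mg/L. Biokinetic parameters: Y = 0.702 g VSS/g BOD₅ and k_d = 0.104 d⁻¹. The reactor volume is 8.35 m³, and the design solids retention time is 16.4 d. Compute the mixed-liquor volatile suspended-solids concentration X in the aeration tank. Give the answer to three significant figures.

X ≈ 1250 mg/L

X = Y·Q·ΔS·θ_c / [V·(1 + k_d θ_c)] = 0.702 × 6.06 × (411 − 7.30) × 16.4 / [8.35 × (1 + 0.104 × 16.4)] = 1247 mg/L.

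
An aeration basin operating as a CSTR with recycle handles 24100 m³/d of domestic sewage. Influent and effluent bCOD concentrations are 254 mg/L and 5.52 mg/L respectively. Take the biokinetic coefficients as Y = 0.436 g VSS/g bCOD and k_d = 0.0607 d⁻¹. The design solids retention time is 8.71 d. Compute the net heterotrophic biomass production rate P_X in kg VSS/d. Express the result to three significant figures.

P_X ≈ 1710 kg VSS/d

Correct the yield for decay: Y_obs = Y/(1 + k_d θ_c) = 0.436 / (1 + 0.0607 × 8.71) = 0.436 / 1.529 = 0.2852.
Q·(S₀ − S) = 24100 × (254 − 5.52) × 10⁻³ = 5988 kg/d removed.
Net biomass production P_X = Y_obs × Q·(S₀ − S) = 0.2852 × 5988 = 1708 kg VSS/d.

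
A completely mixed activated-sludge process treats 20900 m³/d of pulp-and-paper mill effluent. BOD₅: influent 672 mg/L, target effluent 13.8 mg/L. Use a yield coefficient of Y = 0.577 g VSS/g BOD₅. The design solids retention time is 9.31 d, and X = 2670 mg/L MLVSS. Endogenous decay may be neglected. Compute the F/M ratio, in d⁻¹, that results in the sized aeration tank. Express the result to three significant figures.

With k_d = 0 the design equation reduces to V = Y Q (S₀−S) θ_c / X = 0.577 × 20900 × (672 − 13.8) × 9.31 / 2670 = 27677 m³.
F/M = applied load / biomass = Q·S₀/(V·X) = 20900 × 672 / (27677 × 2670) = 0.1901 d⁻¹.

F/M ≈ 0.190 d⁻¹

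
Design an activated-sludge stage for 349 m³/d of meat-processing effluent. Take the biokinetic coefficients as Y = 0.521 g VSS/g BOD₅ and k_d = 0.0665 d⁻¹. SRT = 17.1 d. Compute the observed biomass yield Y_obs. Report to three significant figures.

Y_obs ≈ 0.244 g VSS/g BOD₅

Observed yield with endogenous decay: Y_obs = Y / (1 + k_d·θ_c) = 0.521 / (1 + 0.0665 × 17.1) = 0.521 / 2.137 = 0.2438 g VSS/g BOD₅.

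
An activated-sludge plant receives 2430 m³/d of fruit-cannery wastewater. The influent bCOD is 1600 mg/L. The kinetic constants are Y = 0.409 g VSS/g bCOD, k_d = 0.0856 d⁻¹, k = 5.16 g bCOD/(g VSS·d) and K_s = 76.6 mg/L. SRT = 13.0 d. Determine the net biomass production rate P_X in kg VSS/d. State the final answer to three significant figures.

Effluent substrate depends only on kinetics and SRT: S = K_s(1 + k_d θ_c) / [θ_c(Yk − k_d) − 1] = 76.6 × (1 + 0.0856 × 13.0) / [13.0 × (0.409 × 5.16 − 0.0856) − 1] = 161.8 / 25.32 = 6.391 mg/L.
Correct the yield for decay: Y_obs = Y/(1 + k_d θ_c) = 0.409 / (1 + 0.0856 × 13.0) = 0.409 / 2.113 = 0.1936.
Substrate removed = Q·(S₀ − S) = 2430 m³/d × (1600 − 6.39) g/m³ = 3.87×10^6 g/d = 3872 kg/d.
P_X = Y_obs · Q(S₀ − S) = 0.1936 × 3872 = 749.6 kg VSS/d.

P_X ≈ 750 kg VSS/d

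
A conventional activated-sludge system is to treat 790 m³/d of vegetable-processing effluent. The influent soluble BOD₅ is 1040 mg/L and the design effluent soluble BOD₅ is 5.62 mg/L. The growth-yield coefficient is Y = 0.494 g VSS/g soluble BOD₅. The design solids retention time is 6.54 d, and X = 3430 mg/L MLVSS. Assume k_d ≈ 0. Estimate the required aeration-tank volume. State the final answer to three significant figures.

V·X = Y·Q·ΔS·θ_c gives V = 0.494 × 790 × (1040 − 5.62) × 6.54 / 3430 = 769.7 m³.

V ≈ 770 m³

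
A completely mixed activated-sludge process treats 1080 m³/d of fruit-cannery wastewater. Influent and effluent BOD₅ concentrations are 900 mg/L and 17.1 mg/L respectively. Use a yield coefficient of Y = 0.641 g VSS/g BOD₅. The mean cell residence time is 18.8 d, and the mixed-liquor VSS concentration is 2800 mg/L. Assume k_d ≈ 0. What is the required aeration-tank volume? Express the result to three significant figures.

V ≈ 4100 m³

V·X = Y·Q·ΔS·θ_c gives V = 0.641 × 1080 × (900 − 17.1) × 18.8 / 2800 = 4104 m³.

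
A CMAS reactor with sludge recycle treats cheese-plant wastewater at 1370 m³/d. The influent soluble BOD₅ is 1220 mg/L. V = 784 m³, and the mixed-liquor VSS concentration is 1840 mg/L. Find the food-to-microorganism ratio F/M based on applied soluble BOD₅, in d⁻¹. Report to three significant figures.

F/M ≈ 1.16 d⁻¹

Food-to-microorganism ratio F/M = Q S₀ / (V X) = 1370 × 1220 / (784.0 × 1840) = 1.159 d⁻¹.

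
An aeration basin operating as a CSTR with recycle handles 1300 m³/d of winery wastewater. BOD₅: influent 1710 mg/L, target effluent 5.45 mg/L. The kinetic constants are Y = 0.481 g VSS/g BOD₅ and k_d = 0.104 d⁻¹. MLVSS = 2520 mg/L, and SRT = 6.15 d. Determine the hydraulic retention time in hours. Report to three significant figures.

Steady-state biomass mass balance: V·X·(1 + k_d·θ_c) = Y·Q·(S₀ − S)·θ_c, so V = 0.481 × 1300 × (1710 − 5.45) × 6.15 / [2520 × (1 + 0.104 × 6.15)] = 6.56×10^6 / 4132 = 1586 m³.
τ = V/Q = 1586/1300 = 1.220 d, or 29.29 h.

τ ≈ 29.3 h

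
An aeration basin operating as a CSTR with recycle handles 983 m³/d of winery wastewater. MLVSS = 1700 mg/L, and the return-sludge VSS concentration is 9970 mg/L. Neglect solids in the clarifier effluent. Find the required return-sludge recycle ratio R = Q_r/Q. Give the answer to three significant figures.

R ≈ 0.206

Mass balance around the secondary clarifier (neglecting effluent solids): R = X / (X_r − X) = 1700 / (9970 − 1700) = 0.2056.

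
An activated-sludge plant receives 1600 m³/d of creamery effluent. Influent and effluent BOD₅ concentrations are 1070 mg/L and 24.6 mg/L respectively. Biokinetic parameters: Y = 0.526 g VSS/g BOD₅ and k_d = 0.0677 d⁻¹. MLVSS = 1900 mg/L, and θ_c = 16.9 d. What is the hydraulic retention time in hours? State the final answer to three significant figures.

Rearranging the biomass balance for a CMAS with decay, V = Y·Q·ΔS·θ_c / [X·(1+k_d θ_c)] = 0.526 × 1600 × (1070 − 24.6) × 16.9 / [1900 × (1 + 0.0677 × 16.9)] = 1.49×10^7 / 4074 = 3650 m³.
Hydraulic retention time τ = V/Q = 3650 / 1600 = 2.281 d = 54.75 h.

τ ≈ 54.7 h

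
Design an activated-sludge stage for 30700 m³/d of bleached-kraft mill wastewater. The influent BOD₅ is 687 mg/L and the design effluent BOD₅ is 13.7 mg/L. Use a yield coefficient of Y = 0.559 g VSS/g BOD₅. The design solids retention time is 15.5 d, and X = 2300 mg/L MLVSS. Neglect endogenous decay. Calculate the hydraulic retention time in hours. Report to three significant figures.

V·X = Y·Q·ΔS·θ_c gives V = 0.559 × 30700 × (687 − 13.7) × 15.5 / 2300 = 77869 m³.
τ = V/Q = 77869/30700 = 2.536 d, or 60.87 h.

τ ≈ 60.9 h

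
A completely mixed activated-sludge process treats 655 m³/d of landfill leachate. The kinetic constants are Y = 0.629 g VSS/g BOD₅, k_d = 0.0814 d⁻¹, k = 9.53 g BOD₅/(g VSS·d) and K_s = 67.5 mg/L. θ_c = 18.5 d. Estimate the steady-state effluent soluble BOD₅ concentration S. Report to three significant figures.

From the Monod/SRT balance for a CMAS, S = K_s·(1+k_d θ_c)/[θ_c·(Y k − k_d) − 1] = 67.5 × (1 + 0.0814 × 18.5) / [18.5 × (0.629 × 9.53 − 0.0814) − 1] = 169.1 / 108.4 = 1.561 mg/L.

S ≈ 1.56 mg/L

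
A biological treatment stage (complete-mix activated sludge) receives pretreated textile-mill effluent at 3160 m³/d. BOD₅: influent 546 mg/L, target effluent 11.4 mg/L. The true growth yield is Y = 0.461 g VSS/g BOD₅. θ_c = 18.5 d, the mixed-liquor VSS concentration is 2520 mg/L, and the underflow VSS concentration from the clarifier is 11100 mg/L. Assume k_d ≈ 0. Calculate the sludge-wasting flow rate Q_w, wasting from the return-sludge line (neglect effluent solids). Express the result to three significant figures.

V·X = Y·Q·ΔS·θ_c gives V = 0.461 × 3160 × (546 − 11.4) × 18.5 / 2520 = 5717 m³.
θ_c = V·X/(Q_w·X_r) when wasting from the recycle, so Q_w = V·X/(θ_c·X_r) = 5717 × 2520 / (18.5 × 11100) = 70.16 m³/d.

Q_w ≈ 70.2 m³/d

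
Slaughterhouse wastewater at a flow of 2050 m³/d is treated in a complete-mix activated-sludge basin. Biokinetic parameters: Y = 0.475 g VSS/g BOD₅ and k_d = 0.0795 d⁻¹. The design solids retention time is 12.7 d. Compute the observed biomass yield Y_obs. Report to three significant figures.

Y_obs ≈ 0.236 g VSS/g BOD₅

Observed yield with endogenous decay: Y_obs = Y / (1 + k_d·θ_c) = 0.475 / (1 + 0.0795 × 12.7) = 0.475 / 2.010 = 0.2364 g VSS/g BOD₅.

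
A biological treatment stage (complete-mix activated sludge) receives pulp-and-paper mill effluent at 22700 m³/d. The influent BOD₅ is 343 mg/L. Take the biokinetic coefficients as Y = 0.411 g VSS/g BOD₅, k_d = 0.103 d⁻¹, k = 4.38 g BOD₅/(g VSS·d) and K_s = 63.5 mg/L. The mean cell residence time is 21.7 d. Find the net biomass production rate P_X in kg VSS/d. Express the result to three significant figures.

P_X ≈ 973 kg VSS/d

From the Monod/SRT balance for a CMAS, S = K_s·(1+k_d θ_c)/[θ_c·(Y k − k_d) − 1] = 63.5 × (1 + 0.103 × 21.7) / [21.7 × (0.411 × 4.38 − 0.103) − 1] = 205.4 / 35.83 = 5.734 mg/L.
The observed yield is Y_obs = Y/(1 + k_d·θ_c) = 0.411 / (1 + 0.103 × 21.7) = 0.411 / 3.235 = 0.1270 g VSS per g BOD₅ removed.
ΔS = 343 − 5.73 = 337.3 mg/L, so the substrate removal rate is 22700 × 337.3/1000 = 7656 kg BOD₅/d.
Net biomass production P_X = Y_obs × Q·(S₀ − S) = 0.1270 × 7656 = 972.7 kg VSS/d.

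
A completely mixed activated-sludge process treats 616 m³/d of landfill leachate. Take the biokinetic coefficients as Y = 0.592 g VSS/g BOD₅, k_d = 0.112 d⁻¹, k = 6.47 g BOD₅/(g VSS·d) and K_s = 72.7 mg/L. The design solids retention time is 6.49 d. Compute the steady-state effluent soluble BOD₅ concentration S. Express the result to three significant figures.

S ≈ 5.43 mg/L

For a completely mixed reactor with recycle the Lawrence–McCarty relation gives S = K_s·(1 + k_d·θ_c) / [θ_c·(Y·k − k_d) − 1] = 72.7 × (1 + 0.112 × 6.49) / [6.49 × (0.592 × 6.47 − 0.112) − 1] = 125.5 / 23.13 = 5.427 mg/L.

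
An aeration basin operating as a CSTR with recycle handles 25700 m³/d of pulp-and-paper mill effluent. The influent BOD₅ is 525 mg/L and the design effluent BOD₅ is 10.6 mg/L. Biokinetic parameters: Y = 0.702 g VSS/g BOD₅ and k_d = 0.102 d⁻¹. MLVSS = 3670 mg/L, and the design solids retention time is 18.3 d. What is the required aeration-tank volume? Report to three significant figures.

Rearranging the biomass balance for a CMAS with decay, V = Y·Q·ΔS·θ_c / [X·(1+k_d θ_c)] = 0.702 × 25700 × (525 − 10.6) × 18.3 / [3670 × (1 + 0.102 × 18.3)] = 1.7×10^8 / 10520 = 16143 m³.

V ≈ 16100 m³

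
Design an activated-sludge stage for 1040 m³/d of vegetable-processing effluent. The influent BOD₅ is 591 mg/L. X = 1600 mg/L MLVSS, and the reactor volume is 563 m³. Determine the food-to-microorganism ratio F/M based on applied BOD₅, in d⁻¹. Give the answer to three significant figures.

F/M ≈ 0.682 d⁻¹

F/M = Q·S₀ / (V·X) = 1040 × 591 / (563.0 × 1600) = 0.6823 g BOD₅·(g VSS·d)⁻¹.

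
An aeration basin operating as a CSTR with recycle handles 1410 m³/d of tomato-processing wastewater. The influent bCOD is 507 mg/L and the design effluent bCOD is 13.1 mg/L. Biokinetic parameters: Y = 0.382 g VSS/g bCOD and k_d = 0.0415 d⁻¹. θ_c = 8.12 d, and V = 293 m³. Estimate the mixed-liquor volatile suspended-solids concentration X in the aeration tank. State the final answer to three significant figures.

X ≈ 5510 mg/L

X = Y·Q·ΔS·θ_c / [V·(1 + k_d θ_c)] = 0.382 × 1410 × (507 − 13.1) × 8.12 / [293 × (1 + 0.0415 × 8.12)] = 5514 mg/L.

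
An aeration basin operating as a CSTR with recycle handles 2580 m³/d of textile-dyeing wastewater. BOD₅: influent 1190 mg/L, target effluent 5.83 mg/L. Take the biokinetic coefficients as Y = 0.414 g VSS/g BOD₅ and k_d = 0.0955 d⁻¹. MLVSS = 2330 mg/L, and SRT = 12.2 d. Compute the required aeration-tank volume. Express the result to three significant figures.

Rearranging the biomass balance for a CMAS with decay, V = Y·Q·ΔS·θ_c / [X·(1+k_d θ_c)] = 0.414 × 2580 × (1190 − 5.83) × 12.2 / [2330 × (1 + 0.0955 × 12.2)] = 1.54×10^7 / 5045 = 3059 m³.

V ≈ 3060 m³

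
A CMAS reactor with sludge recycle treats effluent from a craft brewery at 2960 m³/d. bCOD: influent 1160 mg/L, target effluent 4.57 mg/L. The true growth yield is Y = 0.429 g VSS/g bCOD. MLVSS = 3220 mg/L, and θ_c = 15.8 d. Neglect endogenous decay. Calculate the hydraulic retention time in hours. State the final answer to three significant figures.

Biomass mass balance (decay neglected): V·X = Y·Q·(S₀ − S)·θ_c, so V = 0.429 × 2960 × (1160 − 4.57) × 15.8 / 3220 = 7199 m³.
τ = V/Q = 7199/2960 = 2.432 d, or 58.37 h.

τ ≈ 58.4 h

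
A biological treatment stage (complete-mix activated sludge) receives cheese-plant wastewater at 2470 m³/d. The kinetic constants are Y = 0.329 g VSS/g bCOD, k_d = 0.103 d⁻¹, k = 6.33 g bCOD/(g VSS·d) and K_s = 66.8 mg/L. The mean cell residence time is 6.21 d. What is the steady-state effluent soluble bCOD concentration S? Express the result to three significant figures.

S ≈ 9.70 mg/L

From the Monod/SRT balance for a CMAS, S = K_s·(1+k_d θ_c)/[θ_c·(Y k − k_d) − 1] = 66.8 × (1 + 0.103 × 6.21) / [6.21 × (0.329 × 6.33 − 0.103) − 1] = 109.5 / 11.29 = 9.699 mg/L.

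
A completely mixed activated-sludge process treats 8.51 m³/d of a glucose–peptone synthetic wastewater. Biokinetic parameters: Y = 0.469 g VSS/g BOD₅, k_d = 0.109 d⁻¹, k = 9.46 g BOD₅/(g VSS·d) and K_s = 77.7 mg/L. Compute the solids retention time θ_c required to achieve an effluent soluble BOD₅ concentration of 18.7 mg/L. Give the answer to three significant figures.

From 1/θ_c = Y·k·S/(K_s + S) − k_d: Y·k·S/(K_s+S) = 0.469 × 9.46 × 18.7 / (77.7 + 18.7) = 0.8607 d⁻¹.
Then 1/θ_c = μ − k_d = 0.8607 − 0.109 = 0.7517 d⁻¹, giving θ_c = 1.330 d.

θ_c ≈ 1.33 d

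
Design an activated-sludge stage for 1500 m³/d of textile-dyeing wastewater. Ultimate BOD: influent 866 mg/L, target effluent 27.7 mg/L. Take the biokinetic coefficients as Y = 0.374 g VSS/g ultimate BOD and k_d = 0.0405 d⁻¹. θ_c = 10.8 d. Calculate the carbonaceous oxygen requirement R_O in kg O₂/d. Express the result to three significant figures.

Y_obs = Y / (1 + k_d θ_c) = 0.374 / (1 + 0.0405 × 10.8) = 0.374 / 1.437 = 0.2602.
ΔS = 866 − 27.7 = 838.3 mg/L, so the substrate removal rate is 1500 × 838.3/1000 = 1257 kg ultimate BOD/d.
Biomass synthesised: P_X = Y_obs × 1257 = 327.2 kg VSS/d.
R_O = Q·(S₀ − S) − 1.42·P_X = 1257 − 1.42 × 327.2 = 792.9 kg O₂/d.

R_O ≈ 793 kg O₂/d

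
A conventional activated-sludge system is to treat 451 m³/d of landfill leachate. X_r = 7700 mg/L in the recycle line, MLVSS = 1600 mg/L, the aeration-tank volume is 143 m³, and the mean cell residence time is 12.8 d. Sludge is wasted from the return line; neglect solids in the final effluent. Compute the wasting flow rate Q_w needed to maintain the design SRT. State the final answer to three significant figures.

Q_w ≈ 2.32 m³/d

θ_c = V·X/(Q_w·X_r) when wasting from the recycle, so Q_w = V·X/(θ_c·X_r) = 143.0 × 1600 / (12.8 × 7700) = 2.321 m³/d.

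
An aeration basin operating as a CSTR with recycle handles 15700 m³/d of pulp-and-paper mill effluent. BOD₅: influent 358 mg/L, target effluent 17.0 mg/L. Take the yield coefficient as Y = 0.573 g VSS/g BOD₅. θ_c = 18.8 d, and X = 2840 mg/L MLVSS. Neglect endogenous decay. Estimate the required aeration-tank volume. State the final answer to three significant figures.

V·X = Y·Q·ΔS·θ_c gives V = 0.573 × 15700 × (358 − 17.0) × 18.8 / 2840 = 20307 m³.

V ≈ 20300 m³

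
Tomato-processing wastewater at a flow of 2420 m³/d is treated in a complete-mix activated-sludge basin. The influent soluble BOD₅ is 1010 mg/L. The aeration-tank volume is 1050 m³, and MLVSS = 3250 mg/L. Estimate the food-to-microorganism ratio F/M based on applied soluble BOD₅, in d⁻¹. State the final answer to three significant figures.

F/M = Q·S₀ / (V·X) = 2420 × 1010 / (1050 × 3250) = 0.7162 g soluble BOD₅·(g VSS·d)⁻¹.

F/M ≈ 0.716 d⁻¹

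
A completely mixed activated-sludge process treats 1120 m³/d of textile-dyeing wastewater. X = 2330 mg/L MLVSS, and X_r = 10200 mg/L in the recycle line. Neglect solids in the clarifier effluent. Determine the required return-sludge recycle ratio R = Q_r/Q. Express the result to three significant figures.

Solids balance on the clarifier gives (1+R)X = R·X_r, so R = X/(X_r − X) = 2330 / (10200 − 2330) = 0.2961.

R ≈ 0.296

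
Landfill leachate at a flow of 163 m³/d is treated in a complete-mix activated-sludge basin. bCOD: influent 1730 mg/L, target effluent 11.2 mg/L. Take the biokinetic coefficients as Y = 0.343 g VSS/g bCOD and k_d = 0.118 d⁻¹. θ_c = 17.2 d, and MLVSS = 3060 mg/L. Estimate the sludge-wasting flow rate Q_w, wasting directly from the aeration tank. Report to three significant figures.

Steady-state biomass mass balance: V·X·(1 + k_d·θ_c) = Y·Q·(S₀ − S)·θ_c, so V = 0.343 × 163 × (1730 − 11.2) × 17.2 / [3060 × (1 + 0.118 × 17.2)] = 1.65×10^6 / 9271 = 178.3 m³.
With mixed-liquor wasting, θ_c = V/Q_w, so Q_w = V/θ_c = 178.3/17.2 = 10.37 m³/d.

Q_w ≈ 10.4 m³/d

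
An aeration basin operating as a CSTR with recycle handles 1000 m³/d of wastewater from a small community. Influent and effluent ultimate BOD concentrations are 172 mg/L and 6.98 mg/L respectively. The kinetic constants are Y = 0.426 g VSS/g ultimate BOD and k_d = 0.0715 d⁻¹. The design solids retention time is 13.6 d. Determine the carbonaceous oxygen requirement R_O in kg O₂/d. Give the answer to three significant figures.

R_O ≈ 114 kg O₂/d

Observed yield with endogenous decay: Y_obs = Y / (1 + k_d·θ_c) = 0.426 / (1 + 0.0715 × 13.6) = 0.426 / 1.972 = 0.2160 g VSS/g ultimate BOD.
ΔS = 172 − 6.98 = 165.0 mg/L, so the substrate removal rate is 1000 × 165.0/1000 = 165.0 kg ultimate BOD/d.
Net sludge production P_X = 0.2160 × 165.0 = 35.64 kg VSS/d.
R_O = Q·(S₀ − S) − 1.42·P_X = 165.0 − 1.42 × 35.64 = 114.4 kg O₂/d.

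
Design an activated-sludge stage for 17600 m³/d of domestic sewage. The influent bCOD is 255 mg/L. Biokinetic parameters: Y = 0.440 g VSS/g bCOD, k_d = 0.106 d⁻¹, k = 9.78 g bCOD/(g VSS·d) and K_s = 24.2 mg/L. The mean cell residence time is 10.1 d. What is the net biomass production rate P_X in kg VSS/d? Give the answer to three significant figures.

P_X ≈ 949 kg VSS/d

Effluent substrate depends only on kinetics and SRT: S = K_s(1 + k_d θ_c) / [θ_c(Yk − k_d) − 1] = 24.2 × (1 + 0.106 × 10.1) / [10.1 × (0.440 × 9.78 − 0.106) − 1] = 50.11 / 41.39 = 1.211 mg/L.
Y_obs = Y / (1 + k_d θ_c) = 0.440 / (1 + 0.106 × 10.1) = 0.440 / 2.071 = 0.2125.
ΔS = 255 − 1.21 = 253.8 mg/L, so the substrate removal rate is 17600 × 253.8/1000 = 4467 kg bCOD/d.
So the net sludge growth is P_X = 0.2125 × 4467 = 949.2 kg VSS/d.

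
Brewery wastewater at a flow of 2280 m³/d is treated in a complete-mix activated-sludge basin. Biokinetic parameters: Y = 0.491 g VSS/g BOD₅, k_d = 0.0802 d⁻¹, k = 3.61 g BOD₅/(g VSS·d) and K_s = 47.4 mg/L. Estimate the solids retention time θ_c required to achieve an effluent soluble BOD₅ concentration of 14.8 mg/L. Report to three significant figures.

θ_c ≈ 2.93 d

Specific growth rate at S = 14.8 mg/L: μ = YkS/(K_s+S) = 0.491·3.61·14.8/(47.4+14.8) = 0.4218 d⁻¹.
Then 1/θ_c = μ − k_d = 0.4218 − 0.0802 = 0.3416 d⁻¹, giving θ_c = 2.928 d.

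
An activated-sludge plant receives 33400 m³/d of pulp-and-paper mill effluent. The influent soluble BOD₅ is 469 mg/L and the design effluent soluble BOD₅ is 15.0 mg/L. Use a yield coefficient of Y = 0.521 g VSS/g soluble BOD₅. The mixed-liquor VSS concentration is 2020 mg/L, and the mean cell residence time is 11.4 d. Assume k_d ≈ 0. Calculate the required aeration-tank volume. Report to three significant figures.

V ≈ 44600 m³

With k_d = 0 the design equation reduces to V = Y Q (S₀−S) θ_c / X = 0.521 × 33400 × (469 − 15.0) × 11.4 / 2020 = 44585 m³.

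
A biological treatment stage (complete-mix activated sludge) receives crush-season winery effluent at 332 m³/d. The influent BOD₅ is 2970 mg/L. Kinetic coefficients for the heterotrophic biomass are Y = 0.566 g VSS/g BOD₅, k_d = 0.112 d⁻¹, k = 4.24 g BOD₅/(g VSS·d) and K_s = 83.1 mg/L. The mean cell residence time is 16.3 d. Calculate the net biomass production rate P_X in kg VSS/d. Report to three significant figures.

P_X ≈ 197 kg VSS/d

Effluent substrate depends only on kinetics and SRT: S = K_s(1 + k_d θ_c) / [θ_c(Yk − k_d) − 1] = 83.1 × (1 + 0.112 × 16.3) / [16.3 × (0.566 × 4.24 − 0.112) − 1] = 234.8 / 36.29 = 6.470 mg/L.
Y_obs = Y / (1 + k_d θ_c) = 0.566 / (1 + 0.112 × 16.3) = 0.566 / 2.826 = 0.2003.
ΔS = 2970 − 6.47 = 2964 mg/L, so the substrate removal rate is 332 × 2964/1000 = 983.9 kg BOD₅/d.
Net biomass production P_X = Y_obs × Q·(S₀ − S) = 0.2003 × 983.9 = 197.1 kg VSS/d.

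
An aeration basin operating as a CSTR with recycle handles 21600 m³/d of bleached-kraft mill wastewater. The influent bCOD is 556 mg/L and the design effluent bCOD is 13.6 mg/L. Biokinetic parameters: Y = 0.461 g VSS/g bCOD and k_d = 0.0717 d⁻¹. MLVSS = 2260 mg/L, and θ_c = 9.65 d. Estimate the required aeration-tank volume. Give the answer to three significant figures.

Steady-state biomass mass balance: V·X·(1 + k_d·θ_c) = Y·Q·(S₀ − S)·θ_c, so V = 0.461 × 21600 × (556 − 13.6) × 9.65 / [2260 × (1 + 0.0717 × 9.65)] = 5.21×10^7 / 3824 = 13631 m³.

V ≈ 13600 m³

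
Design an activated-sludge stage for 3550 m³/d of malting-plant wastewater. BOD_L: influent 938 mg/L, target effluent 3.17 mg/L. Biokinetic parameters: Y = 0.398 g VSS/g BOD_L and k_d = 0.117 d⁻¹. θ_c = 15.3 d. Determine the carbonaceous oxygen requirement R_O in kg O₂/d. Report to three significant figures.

R_O ≈ 2650 kg O₂/d

The observed yield is Y_obs = Y/(1 + k_d·θ_c) = 0.398 / (1 + 0.117 × 15.3) = 0.398 / 2.790 = 0.1426 g VSS per g BOD_L removed.
ΔS = 938 − 3.17 = 934.8 mg/L, so the substrate removal rate is 3550 × 934.8/1000 = 3319 kg BOD_L/d.
Biomass synthesised: P_X = Y_obs × 3319 = 473.4 kg VSS/d.
R_O = Q·ΔS − 1.42 P_X = 3319 − 672.2 = 2646 kg O₂/d.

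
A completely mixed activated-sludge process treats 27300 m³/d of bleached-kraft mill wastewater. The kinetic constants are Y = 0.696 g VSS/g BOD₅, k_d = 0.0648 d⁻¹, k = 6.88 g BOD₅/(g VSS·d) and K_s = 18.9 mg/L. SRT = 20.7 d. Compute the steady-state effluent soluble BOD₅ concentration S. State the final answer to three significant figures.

S ≈ 0.457 mg/L

From the Monod/SRT balance for a CMAS, S = K_s·(1+k_d θ_c)/[θ_c·(Y k − k_d) − 1] = 18.9 × (1 + 0.0648 × 20.7) / [20.7 × (0.696 × 6.88 − 0.0648) − 1] = 44.25 / 96.78 = 0.4572 mg/L.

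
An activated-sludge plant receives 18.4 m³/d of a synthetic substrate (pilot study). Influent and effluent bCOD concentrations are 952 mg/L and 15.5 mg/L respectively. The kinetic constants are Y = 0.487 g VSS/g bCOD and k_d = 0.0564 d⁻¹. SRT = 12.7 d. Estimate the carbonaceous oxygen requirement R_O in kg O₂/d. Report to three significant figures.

R_O ≈ 10.3 kg O₂/d

Observed yield with endogenous decay: Y_obs = Y / (1 + k_d·θ_c) = 0.487 / (1 + 0.0564 × 12.7) = 0.487 / 1.716 = 0.2838 g VSS/g bCOD.
Q·(S₀ − S) = 18.4 × (952 − 15.5) × 10⁻³ = 17.23 kg/d removed.
Biomass synthesised: P_X = Y_obs × 17.23 = 4.890 kg VSS/d.
Carbonaceous O₂ demand = substrate oxidised − cell-mass equivalent = 17.23 − 1.42 × 4.890 = 10.29 kg O₂/d.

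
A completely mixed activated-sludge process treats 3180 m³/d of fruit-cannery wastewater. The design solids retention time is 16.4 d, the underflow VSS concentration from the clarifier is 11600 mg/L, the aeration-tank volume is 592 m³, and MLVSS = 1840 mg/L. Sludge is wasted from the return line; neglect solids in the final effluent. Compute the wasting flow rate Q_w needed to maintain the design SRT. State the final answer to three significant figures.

θ_c = V·X/(Q_w·X_r) when wasting from the recycle, so Q_w = V·X/(θ_c·X_r) = 592.0 × 1840 / (16.4 × 11600) = 5.726 m³/d.

Q_w ≈ 5.73 m³/d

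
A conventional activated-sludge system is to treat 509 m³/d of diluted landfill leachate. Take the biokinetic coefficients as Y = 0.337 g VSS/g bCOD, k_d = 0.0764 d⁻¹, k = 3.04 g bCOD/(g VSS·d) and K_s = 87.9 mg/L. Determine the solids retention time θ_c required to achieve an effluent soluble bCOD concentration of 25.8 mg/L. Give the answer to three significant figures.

From 1/θ_c = Y·k·S/(K_s + S) − k_d: Y·k·S/(K_s+S) = 0.337 × 3.04 × 25.8 / (87.9 + 25.8) = 0.2325 d⁻¹.
Then 1/θ_c = μ − k_d = 0.2325 − 0.0764 = 0.1561 d⁻¹, giving θ_c = 6.407 d.

θ_c ≈ 6.41 d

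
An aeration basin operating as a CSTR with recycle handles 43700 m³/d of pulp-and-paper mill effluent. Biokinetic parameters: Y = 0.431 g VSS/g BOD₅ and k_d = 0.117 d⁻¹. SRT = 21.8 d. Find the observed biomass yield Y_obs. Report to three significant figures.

Y_obs ≈ 0.121 g VSS/g BOD₅

Correct the yield for decay: Y_obs = Y/(1 + k_d θ_c) = 0.431 / (1 + 0.117 × 21.8) = 0.431 / 3.551 = 0.1214.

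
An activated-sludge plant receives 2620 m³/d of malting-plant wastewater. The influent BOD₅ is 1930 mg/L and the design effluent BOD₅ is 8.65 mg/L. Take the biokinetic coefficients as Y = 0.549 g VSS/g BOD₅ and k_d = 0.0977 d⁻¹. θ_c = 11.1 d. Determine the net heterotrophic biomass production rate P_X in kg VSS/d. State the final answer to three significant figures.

Y_obs = Y / (1 + k_d θ_c) = 0.549 / (1 + 0.0977 × 11.1) = 0.549 / 2.084 = 0.2634.
ΔS = 1930 − 8.65 = 1921 mg/L, so the substrate removal rate is 2620 × 1921/1000 = 5034 kg BOD₅/d.
Biomass produced: P_X = Y_obs·Q·ΔS = 0.2634 × 5034 ≈ 1326 kg VSS/d.

P_X ≈ 1330 kg VSS/d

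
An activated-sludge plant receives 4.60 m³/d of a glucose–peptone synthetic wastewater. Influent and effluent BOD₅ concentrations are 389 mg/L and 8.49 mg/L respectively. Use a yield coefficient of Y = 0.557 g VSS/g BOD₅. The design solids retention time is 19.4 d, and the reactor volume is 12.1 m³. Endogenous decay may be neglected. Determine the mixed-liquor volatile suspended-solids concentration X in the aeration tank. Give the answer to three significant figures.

X ≈ 1560 mg/L

Without decay, X = Y Q (S₀−S) θ_c / V = 0.557 × 4.60 × (389 − 8.49) × 19.4 / 12.1 = 1563 mg/L.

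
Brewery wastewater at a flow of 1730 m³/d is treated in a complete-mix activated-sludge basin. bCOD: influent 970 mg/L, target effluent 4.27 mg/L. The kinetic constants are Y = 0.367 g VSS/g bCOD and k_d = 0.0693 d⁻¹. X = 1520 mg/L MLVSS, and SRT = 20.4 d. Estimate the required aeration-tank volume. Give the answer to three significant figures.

From the SRT design equation V = Y Q (S₀−S) θ_c / [X (1 + k_d θ_c)] = 0.367 × 1730 × (970 − 4.27) × 20.4 / [1520 × (1 + 0.0693 × 20.4)] = 1.25×10^7 / 3669 = 3409 m³.

V ≈ 3410 m³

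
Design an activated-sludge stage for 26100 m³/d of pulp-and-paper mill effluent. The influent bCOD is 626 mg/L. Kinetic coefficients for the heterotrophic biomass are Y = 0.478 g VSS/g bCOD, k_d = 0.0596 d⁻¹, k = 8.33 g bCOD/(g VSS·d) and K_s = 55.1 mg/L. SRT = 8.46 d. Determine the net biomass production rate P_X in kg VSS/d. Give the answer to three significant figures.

P_X ≈ 5170 kg VSS/d

From the Monod/SRT balance for a CMAS, S = K_s·(1+k_d θ_c)/[θ_c·(Y k − k_d) − 1] = 55.1 × (1 + 0.0596 × 8.46) / [8.46 × (0.478 × 8.33 − 0.0596) − 1] = 82.88 / 32.18 = 2.575 mg/L.
Correct the yield for decay: Y_obs = Y/(1 + k_d θ_c) = 0.478 / (1 + 0.0596 × 8.46) = 0.478 / 1.504 = 0.3178.
Q·(S₀ − S) = 26100 × (626 − 2.58) × 10⁻³ = 16271 kg/d removed.
So the net sludge growth is P_X = 0.3178 × 16271 = 5171 kg VSS/d.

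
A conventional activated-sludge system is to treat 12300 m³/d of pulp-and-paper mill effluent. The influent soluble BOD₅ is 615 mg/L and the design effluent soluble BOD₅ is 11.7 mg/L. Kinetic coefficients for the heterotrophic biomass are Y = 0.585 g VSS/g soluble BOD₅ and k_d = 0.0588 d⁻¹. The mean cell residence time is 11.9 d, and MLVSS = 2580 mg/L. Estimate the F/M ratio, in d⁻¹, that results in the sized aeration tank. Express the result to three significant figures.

Rearranging the biomass balance for a CMAS with decay, V = Y·Q·ΔS·θ_c / [X·(1+k_d θ_c)] = 0.585 × 12300 × (615 − 11.7) × 11.9 / [2580 × (1 + 0.0588 × 11.9)] = 5.17×10^7 / 4385 = 11780 m³.
F/M = Q·S₀ / (V·X) = 12300 × 615 / (11780 × 2580) = 0.2489 g soluble BOD₅·(g VSS·d)⁻¹.

F/M ≈ 0.249 d⁻¹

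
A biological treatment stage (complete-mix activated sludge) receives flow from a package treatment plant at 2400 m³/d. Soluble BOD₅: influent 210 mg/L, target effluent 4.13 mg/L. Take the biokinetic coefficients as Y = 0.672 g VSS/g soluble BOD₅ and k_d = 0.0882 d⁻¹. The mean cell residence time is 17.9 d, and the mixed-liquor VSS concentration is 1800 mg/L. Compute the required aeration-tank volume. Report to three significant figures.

From the SRT design equation V = Y Q (S₀−S) θ_c / [X (1 + k_d θ_c)] = 0.672 × 2400 × (210 − 4.13) × 17.9 / [1800 × (1 + 0.0882 × 17.9)] = 5.94×10^6 / 4642 = 1280 m³.

V ≈ 1280 m³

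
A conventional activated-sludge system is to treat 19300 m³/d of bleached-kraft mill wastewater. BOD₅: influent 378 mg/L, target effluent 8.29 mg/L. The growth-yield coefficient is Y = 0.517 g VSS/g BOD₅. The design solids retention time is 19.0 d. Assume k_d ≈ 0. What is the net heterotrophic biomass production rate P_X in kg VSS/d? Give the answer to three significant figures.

With endogenous decay neglected, the observed yield equals the true yield: Y_obs = Y = 0.517 g VSS/g BOD₅.
Substrate removed = Q·(S₀ − S) = 19300 m³/d × (378 − 8.29) g/m³ = 7.14×10^6 g/d = 7135 kg/d.
So the net sludge growth is P_X = 0.5170 × 7135 = 3689 kg VSS/d.

P_X ≈ 3690 kg VSS/d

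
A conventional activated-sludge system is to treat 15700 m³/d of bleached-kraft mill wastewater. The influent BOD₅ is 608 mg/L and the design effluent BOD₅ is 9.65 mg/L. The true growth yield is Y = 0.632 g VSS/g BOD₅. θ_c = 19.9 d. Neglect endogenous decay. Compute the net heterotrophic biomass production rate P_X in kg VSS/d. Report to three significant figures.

With endogenous decay neglected, the observed yield equals the true yield: Y_obs = Y = 0.632 g VSS/g BOD₅.
Mass of BOD₅ removed per day: Q(S₀ − S) = 15700 × 598.4 g/m³ = 9394 kg/d.
So the net sludge growth is P_X = 0.6320 × 9394 = 5937 kg VSS/d.

P_X ≈ 5940 kg VSS/d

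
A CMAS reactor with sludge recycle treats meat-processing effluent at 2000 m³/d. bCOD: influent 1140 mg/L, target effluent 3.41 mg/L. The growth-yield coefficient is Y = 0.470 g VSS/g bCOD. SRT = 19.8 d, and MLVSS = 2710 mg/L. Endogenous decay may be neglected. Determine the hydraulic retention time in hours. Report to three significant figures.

τ ≈ 93.7 h

Biomass mass balance (decay neglected): V·X = Y·Q·(S₀ − S)·θ_c, so V = 0.470 × 2000 × (1140 − 3.41) × 19.8 / 2710 = 7806 m³.
HRT = V/Q = 7806 m³ / 2000 m³·d⁻¹ = 3.903 d × 24 = 93.67 h.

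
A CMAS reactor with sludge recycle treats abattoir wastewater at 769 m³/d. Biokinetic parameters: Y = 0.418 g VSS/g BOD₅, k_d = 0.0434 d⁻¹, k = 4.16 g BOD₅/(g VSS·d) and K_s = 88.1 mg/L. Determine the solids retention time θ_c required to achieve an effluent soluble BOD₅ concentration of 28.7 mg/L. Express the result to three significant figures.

θ_c ≈ 2.61 d

At the target effluent, Y k S/(K_s+S) = 0.418×4.16×28.7/116.8 = 0.4273 d⁻¹.
θ_c = 1/(μ − k_d) = 1/(0.4273 − 0.0434) = 1/0.3839 = 2.605 d.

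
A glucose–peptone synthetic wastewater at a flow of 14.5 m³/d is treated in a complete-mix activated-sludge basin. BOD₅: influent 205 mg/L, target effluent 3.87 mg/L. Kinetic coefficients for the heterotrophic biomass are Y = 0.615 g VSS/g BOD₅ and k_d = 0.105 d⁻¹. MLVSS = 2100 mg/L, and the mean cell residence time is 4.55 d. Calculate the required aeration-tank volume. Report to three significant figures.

From the SRT design equation V = Y Q (S₀−S) θ_c / [X (1 + k_d θ_c)] = 0.615 × 14.5 × (205 − 3.87) × 4.55 / [2100 × (1 + 0.105 × 4.55)] = 8.16×10^3 / 3103 = 2.630 m³.

V ≈ 2.63 m³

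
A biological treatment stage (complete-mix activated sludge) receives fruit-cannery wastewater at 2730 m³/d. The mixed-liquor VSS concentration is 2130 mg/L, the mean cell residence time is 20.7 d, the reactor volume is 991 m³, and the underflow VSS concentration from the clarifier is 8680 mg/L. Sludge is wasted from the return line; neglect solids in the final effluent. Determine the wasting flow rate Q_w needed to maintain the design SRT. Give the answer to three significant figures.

Q_w = (V·X)/(θ_c X_r) = 991.0 × 2130 / (20.7 × 8680) = 11.75 m³/d.

Q_w ≈ 11.7 m³/d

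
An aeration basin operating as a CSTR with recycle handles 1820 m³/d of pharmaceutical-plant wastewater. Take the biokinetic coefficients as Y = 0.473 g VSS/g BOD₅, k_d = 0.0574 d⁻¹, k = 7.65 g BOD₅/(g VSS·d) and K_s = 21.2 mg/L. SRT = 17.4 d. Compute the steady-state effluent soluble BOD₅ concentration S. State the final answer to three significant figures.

Effluent substrate depends only on kinetics and SRT: S = K_s(1 + k_d θ_c) / [θ_c(Yk − k_d) − 1] = 21.2 × (1 + 0.0574 × 17.4) / [17.4 × (0.473 × 7.65 − 0.0574) − 1] = 42.37 / 60.96 = 0.6951 mg/L.

S ≈ 0.695 mg/L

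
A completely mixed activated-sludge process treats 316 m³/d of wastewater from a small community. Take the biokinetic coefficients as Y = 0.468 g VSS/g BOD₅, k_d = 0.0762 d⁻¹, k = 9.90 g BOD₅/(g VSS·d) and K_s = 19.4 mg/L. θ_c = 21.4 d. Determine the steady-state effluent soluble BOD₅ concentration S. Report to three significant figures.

For a completely mixed reactor with recycle the Lawrence–McCarty relation gives S = K_s·(1 + k_d·θ_c) / [θ_c·(Y·k − k_d) − 1] = 19.4 × (1 + 0.0762 × 21.4) / [21.4 × (0.468 × 9.90 − 0.0762) − 1] = 51.04 / 96.52 = 0.5288 mg/L.

S ≈ 0.529 mg/L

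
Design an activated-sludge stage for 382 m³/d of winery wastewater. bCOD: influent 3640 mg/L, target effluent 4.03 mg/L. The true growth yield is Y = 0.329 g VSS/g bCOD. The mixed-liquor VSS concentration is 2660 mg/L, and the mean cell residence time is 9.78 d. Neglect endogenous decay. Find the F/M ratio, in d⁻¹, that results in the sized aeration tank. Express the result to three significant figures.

F/M ≈ 0.311 d⁻¹

Biomass mass balance (decay neglected): V·X = Y·Q·(S₀ − S)·θ_c, so V = 0.329 × 382 × (3640 − 4.03) × 9.78 / 2660 = 1680 m³.
F/M = Q·S₀ / (V·X) = 382 × 3640 / (1680 × 2660) = 0.3111 g bCOD·(g VSS·d)⁻¹.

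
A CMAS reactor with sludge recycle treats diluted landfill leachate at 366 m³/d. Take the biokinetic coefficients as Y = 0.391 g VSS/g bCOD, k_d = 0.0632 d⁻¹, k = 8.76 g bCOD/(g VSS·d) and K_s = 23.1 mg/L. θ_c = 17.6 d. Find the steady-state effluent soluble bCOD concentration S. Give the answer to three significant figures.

S ≈ 0.839 mg/L

From the Monod/SRT balance for a CMAS, S = K_s·(1+k_d θ_c)/[θ_c·(Y k − k_d) − 1] = 23.1 × (1 + 0.0632 × 17.6) / [17.6 × (0.391 × 8.76 − 0.0632) − 1] = 48.79 / 58.17 = 0.8388 mg/L.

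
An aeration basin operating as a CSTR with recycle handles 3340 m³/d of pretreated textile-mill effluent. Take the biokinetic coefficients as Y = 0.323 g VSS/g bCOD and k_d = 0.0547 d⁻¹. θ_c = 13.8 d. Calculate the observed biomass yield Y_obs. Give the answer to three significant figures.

Correct the yield for decay: Y_obs = Y/(1 + k_d θ_c) = 0.323 / (1 + 0.0547 × 13.8) = 0.323 / 1.755 = 0.1841.

Y_obs ≈ 0.184 g VSS/g bCOD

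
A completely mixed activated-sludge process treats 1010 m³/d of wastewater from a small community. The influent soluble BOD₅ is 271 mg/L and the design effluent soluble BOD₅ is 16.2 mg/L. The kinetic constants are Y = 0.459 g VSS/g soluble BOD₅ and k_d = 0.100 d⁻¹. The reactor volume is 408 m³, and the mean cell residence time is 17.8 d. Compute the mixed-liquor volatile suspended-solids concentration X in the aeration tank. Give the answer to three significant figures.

Solving the biomass balance for X: X = Y Q (S₀−S) θ_c / [V (1+k_d θ_c)] = 0.459 × 1010 × (271 − 16.2) × 17.8 / [408 × (1 + 0.100 × 17.8)] = 1854 mg/L.

X ≈ 1850 mg/L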